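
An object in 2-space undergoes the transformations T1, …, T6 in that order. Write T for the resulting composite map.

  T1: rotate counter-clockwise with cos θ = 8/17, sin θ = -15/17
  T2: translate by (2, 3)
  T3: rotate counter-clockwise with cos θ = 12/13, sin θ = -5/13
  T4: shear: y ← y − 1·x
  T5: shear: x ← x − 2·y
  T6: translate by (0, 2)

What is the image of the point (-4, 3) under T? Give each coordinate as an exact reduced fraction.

T(p) = (947/221, 588/221)

T1 rotate counter-clockwise with cos θ = 8/17, sin θ = -15/17: (-4, 3) → (13/17, 84/17)
T2 translate by (2, 3): (13/17, 84/17) → (47/17, 135/17)
T3 rotate counter-clockwise with cos θ = 12/13, sin θ = -5/13: (47/17, 135/17) → (1239/221, 1385/221)
T4 shear: y ← y − 1·x: (1239/221, 1385/221) → (1239/221, 146/221)
T5 shear: x ← x − 2·y: (1239/221, 146/221) → (947/221, 146/221)
T6 translate by (0, 2): (947/221, 146/221) → (947/221, 588/221)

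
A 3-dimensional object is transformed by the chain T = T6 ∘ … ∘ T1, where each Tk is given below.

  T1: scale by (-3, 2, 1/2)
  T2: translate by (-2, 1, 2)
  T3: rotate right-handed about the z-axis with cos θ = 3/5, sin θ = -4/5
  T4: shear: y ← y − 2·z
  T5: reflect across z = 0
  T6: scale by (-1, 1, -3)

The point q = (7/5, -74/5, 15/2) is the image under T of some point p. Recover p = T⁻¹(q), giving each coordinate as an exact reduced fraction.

T1 = [-3 0 0 0; 0 2 0 0; 0 0 1/2 0; 0 0 0 1]
T2·T1 = [-3 0 0 -2; 0 2 0 1; 0 0 1/2 2; 0 0 0 1]
T3·…·T1 = [-9/5 8/5 0 -2/5; 12/5 6/5 0 11/5; 0 0 1/2 2; 0 0 0 1]
T4·…·T1 = [-9/5 8/5 0 -2/5; 12/5 6/5 -1 -9/5; 0 0 1/2 2; 0 0 0 1]
T5·…·T1 = [-9/5 8/5 0 -2/5; 12/5 6/5 -1 -9/5; 0 0 -1/2 -2; 0 0 0 1]
T6·…·T1 = [9/5 -8/5 0 2/5; 12/5 6/5 -1 -9/5; 0 0 3/2 6; 0 0 0 1]
det M = 9; M⁻¹ = [1/5 4/15 8/45 -2/3; -2/5 3/10 1/5 -1/2; 0 0 2/3 -4; 0 0 0 1]
M⁻¹ · (7/5, -74/5, 15/2)ᵀ = (-3, -4, 1)ᵀ

p = (-3, -4, 1)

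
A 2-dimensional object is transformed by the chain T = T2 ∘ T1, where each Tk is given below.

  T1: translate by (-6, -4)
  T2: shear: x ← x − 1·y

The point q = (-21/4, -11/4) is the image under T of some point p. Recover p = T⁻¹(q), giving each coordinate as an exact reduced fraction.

p = (-2, 5/4)

T1 = [1 0 -6; 0 1 -4; 0 0 1]
T2·T1 = [1 -1 -2; 0 1 -4; 0 0 1]
det M = 1; M⁻¹ = [1 1 6; 0 1 4; 0 0 1]
M⁻¹ · (-21/4, -11/4)ᵀ = (-2, 5/4)ᵀ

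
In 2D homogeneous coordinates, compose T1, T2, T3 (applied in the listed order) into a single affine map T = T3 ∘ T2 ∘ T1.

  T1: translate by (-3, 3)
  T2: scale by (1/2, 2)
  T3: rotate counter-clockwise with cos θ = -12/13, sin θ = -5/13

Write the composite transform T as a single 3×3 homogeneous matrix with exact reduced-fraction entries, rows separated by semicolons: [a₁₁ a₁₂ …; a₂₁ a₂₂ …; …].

T1 = [1 0 -3; 0 1 3; 0 0 1]
T2·T1 = [1/2 0 -3/2; 0 2 6; 0 0 1]
T3·…·T1 = [-6/13 10/13 48/13; -5/26 -24/13 -129/26; 0 0 1]

T = [-6/13 10/13 48/13; -5/26 -24/13 -129/26; 0 0 1]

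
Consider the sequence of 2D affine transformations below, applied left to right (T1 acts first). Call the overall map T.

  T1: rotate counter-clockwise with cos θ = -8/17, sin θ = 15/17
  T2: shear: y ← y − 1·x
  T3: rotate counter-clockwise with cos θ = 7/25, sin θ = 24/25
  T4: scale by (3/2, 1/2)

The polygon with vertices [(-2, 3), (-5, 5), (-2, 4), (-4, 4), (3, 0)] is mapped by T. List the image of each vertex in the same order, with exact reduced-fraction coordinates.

image vertices: (1191/850, -871/850), (201/34, -28/17), (186/425, -591/425), (402/85, -112/85), (-2736/425, -93/850)

T1 rotate counter-clockwise with cos θ = -8/17, sin θ = 15/17: (-2, 3) → (-29/17, -54/17); (-5, 5) → (-35/17, -115/17); (-2, 4) → (-44/17, -62/17); (-4, 4) → (-28/17, -92/17); (3, 0) → (-24/17, 45/17)
T2 shear: y ← y − 1·x: (-29/17, -54/17) → (-29/17, -25/17); (-35/17, -115/17) → (-35/17, -80/17); (-44/17, -62/17) → (-44/17, -18/17); (-28/17, -92/17) → (-28/17, -64/17); (-24/17, 45/17) → (-24/17, 69/17)
T3 rotate counter-clockwise with cos θ = 7/25, sin θ = 24/25: (-29/17, -25/17) → (397/425, -871/425); (-35/17, -80/17) → (67/17, -56/17); (-44/17, -18/17) → (124/425, -1182/425); (-28/17, -64/17) → (268/85, -224/85); (-24/17, 69/17) → (-1824/425, -93/425)
T4 scale by (3/2, 1/2): (397/425, -871/425) → (1191/850, -871/850); (67/17, -56/17) → (201/34, -28/17); (124/425, -1182/425) → (186/425, -591/425); (268/85, -224/85) → (402/85, -112/85); (-1824/425, -93/425) → (-2736/425, -93/850)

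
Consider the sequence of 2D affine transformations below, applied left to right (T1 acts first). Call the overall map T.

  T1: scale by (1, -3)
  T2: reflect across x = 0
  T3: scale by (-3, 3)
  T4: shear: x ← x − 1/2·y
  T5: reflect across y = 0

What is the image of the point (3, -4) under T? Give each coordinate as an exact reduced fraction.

T(p) = (-9, -36)

T1 scale by (1, -3): (3, -4) → (3, 12)
T2 reflect across x = 0: (3, 12) → (-3, 12)
T3 scale by (-3, 3): (-3, 12) → (9, 36)
T4 shear: x ← x − 1/2·y: (9, 36) → (-9, 36)
T5 reflect across y = 0: (-9, 36) → (-9, -36)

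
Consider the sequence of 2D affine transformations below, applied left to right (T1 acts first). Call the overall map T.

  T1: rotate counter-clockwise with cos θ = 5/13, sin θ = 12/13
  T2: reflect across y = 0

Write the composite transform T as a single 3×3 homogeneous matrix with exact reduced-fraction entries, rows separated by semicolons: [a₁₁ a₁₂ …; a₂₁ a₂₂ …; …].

T1 = [5/13 -12/13 0; 12/13 5/13 0; 0 0 1]
T2·T1 = [5/13 -12/13 0; -12/13 -5/13 0; 0 0 1]

T = [5/13 -12/13 0; -12/13 -5/13 0; 0 0 1]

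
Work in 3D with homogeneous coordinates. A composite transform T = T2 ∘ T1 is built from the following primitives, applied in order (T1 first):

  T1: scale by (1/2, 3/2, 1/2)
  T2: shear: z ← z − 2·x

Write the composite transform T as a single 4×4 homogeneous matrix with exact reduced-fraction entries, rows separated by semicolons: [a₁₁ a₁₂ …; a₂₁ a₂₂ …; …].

T = [1/2 0 0 0; 0 3/2 0 0; -1 0 1/2 0; 0 0 0 1]

T1 = [1/2 0 0 0; 0 3/2 0 0; 0 0 1/2 0; 0 0 0 1]
T2·T1 = [1/2 0 0 0; 0 3/2 0 0; -1 0 1/2 0; 0 0 0 1]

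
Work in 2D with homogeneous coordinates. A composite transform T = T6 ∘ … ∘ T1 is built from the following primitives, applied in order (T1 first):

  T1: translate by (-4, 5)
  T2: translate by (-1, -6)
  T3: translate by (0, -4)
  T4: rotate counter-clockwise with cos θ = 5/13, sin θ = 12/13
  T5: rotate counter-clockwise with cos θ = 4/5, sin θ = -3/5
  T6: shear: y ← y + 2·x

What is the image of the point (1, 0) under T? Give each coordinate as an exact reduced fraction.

T(p) = (-59/65, -106/13)

T1 translate by (-4, 5): (1, 0) → (-3, 5)
T2 translate by (-1, -6): (-3, 5) → (-4, -1)
T3 translate by (0, -4): (-4, -1) → (-4, -5)
T4 rotate counter-clockwise with cos θ = 5/13, sin θ = 12/13: (-4, -5) → (40/13, -73/13)
T5 rotate counter-clockwise with cos θ = 4/5, sin θ = -3/5: (40/13, -73/13) → (-59/65, -412/65)
T6 shear: y ← y + 2·x: (-59/65, -412/65) → (-59/65, -106/13)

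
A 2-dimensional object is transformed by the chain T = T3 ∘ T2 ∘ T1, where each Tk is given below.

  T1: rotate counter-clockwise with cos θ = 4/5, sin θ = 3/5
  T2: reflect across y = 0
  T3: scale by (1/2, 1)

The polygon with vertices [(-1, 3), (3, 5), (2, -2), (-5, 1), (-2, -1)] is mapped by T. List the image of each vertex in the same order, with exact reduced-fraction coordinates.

image vertices: (-13/10, -9/5), (-3/10, -29/5), (7/5, 2/5), (-23/10, 11/5), (-1/2, 2)

T1 rotate counter-clockwise with cos θ = 4/5, sin θ = 3/5: (-1, 3) → (-13/5, 9/5); (3, 5) → (-3/5, 29/5); (2, -2) → (14/5, -2/5); (-5, 1) → (-23/5, -11/5); (-2, -1) → (-1, -2)
T2 reflect across y = 0: (-13/5, 9/5) → (-13/5, -9/5); (-3/5, 29/5) → (-3/5, -29/5); (14/5, -2/5) → (14/5, 2/5); (-23/5, -11/5) → (-23/5, 11/5); (-1, -2) → (-1, 2)
T3 scale by (1/2, 1): (-13/5, -9/5) → (-13/10, -9/5); (-3/5, -29/5) → (-3/10, -29/5); (14/5, 2/5) → (7/5, 2/5); (-23/5, 11/5) → (-23/10, 11/5); (-1, 2) → (-1/2, 2)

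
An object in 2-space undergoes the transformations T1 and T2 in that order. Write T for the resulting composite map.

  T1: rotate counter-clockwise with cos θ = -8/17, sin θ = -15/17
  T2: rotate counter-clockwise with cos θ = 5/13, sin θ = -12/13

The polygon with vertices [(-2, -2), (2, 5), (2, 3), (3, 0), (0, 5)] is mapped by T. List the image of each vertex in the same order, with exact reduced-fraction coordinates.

T1 rotate counter-clockwise with cos θ = -8/17, sin θ = -15/17: (-2, -2) → (-14/17, 46/17); (2, 5) → (59/17, -70/17); (2, 3) → (29/17, -54/17); (3, 0) → (-24/17, -45/17); (0, 5) → (75/17, -40/17)
T2 rotate counter-clockwise with cos θ = 5/13, sin θ = -12/13: (-14/17, 46/17) → (482/221, 398/221); (59/17, -70/17) → (-545/221, -1058/221); (29/17, -54/17) → (-503/221, -618/221); (-24/17, -45/17) → (-660/221, 63/221); (75/17, -40/17) → (-105/221, -1100/221)

image vertices: (482/221, 398/221), (-545/221, -1058/221), (-503/221, -618/221), (-660/221, 63/221), (-105/221, -1100/221)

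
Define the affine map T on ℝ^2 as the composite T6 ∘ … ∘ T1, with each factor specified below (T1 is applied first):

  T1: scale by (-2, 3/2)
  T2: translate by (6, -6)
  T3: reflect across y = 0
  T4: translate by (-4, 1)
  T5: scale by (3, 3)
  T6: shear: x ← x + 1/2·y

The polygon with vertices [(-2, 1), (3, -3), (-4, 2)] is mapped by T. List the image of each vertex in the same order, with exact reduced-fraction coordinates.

T1 scale by (-2, 3/2): (-2, 1) → (4, 3/2); (3, -3) → (-6, -9/2); (-4, 2) → (8, 3)
T2 translate by (6, -6): (4, 3/2) → (10, -9/2); (-6, -9/2) → (0, -21/2); (8, 3) → (14, -3)
T3 reflect across y = 0: (10, -9/2) → (10, 9/2); (0, -21/2) → (0, 21/2); (14, -3) → (14, 3)
T4 translate by (-4, 1): (10, 9/2) → (6, 11/2); (0, 21/2) → (-4, 23/2); (14, 3) → (10, 4)
T5 scale by (3, 3): (6, 11/2) → (18, 33/2); (-4, 23/2) → (-12, 69/2); (10, 4) → (30, 12)
T6 shear: x ← x + 1/2·y: (18, 33/2) → (105/4, 33/2); (-12, 69/2) → (21/4, 69/2); (30, 12) → (36, 12)

image vertices: (105/4, 33/2), (21/4, 69/2), (36, 12)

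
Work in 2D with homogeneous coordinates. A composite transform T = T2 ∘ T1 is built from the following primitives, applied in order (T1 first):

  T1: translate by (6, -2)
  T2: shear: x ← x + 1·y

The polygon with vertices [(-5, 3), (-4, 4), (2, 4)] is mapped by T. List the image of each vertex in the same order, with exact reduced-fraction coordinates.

image vertices: (2, 1), (4, 2), (10, 2)

T1 translate by (6, -2): (-5, 3) → (1, 1); (-4, 4) → (2, 2); (2, 4) → (8, 2)
T2 shear: x ← x + 1·y: (1, 1) → (2, 1); (2, 2) → (4, 2); (8, 2) → (10, 2)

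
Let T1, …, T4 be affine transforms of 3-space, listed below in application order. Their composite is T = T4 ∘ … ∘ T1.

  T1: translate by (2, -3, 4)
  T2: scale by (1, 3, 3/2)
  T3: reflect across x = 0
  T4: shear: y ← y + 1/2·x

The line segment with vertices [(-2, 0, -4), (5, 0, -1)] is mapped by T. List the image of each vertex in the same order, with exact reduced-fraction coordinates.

image vertices: (0, -9, 0), (-7, -25/2, 9/2)

T1 translate by (2, -3, 4): (-2, 0, -4) → (0, -3, 0); (5, 0, -1) → (7, -3, 3)
T2 scale by (1, 3, 3/2): (0, -3, 0) → (0, -9, 0); (7, -3, 3) → (7, -9, 9/2)
T3 reflect across x = 0: (0, -9, 0) → (0, -9, 0); (7, -9, 9/2) → (-7, -9, 9/2)
T4 shear: y ← y + 1/2·x: (0, -9, 0) → (0, -9, 0); (-7, -9, 9/2) → (-7, -25/2, 9/2)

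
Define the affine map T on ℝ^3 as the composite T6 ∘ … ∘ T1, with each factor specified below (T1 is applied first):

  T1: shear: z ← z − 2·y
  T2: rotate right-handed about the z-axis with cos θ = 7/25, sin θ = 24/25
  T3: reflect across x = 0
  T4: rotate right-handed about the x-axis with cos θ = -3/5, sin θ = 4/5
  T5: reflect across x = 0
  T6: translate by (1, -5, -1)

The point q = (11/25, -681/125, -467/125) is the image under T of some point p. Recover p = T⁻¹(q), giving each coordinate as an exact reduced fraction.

T1 = [1 0 0 0; 0 1 0 0; 0 -2 1 0; 0 0 0 1]
T2·T1 = [7/25 -24/25 0 0; 24/25 7/25 0 0; 0 -2 1 0; 0 0 0 1]
T3·…·T1 = [-7/25 24/25 0 0; 24/25 7/25 0 0; 0 -2 1 0; 0 0 0 1]
T4·…·T1 = [-7/25 24/25 0 0; -72/125 179/125 -4/5 0; 96/125 178/125 -3/5 0; 0 0 0 1]
T5·…·T1 = [7/25 -24/25 0 0; -72/125 179/125 -4/5 0; 96/125 178/125 -3/5 0; 0 0 0 1]
T6·…·T1 = [7/25 -24/25 0 1; -72/125 179/125 -4/5 -5; 96/125 178/125 -3/5 -1; 0 0 0 1]
det M = 1; M⁻¹ = [7/25 -72/125 96/125 -299/125; -24/25 -21/125 28/125 43/125; -48/25 -142/125 -19/125 -489/125; 0 0 0 1]
M⁻¹ · (11/25, -681/125, -467/125)ᵀ = (-2, 0, 2)ᵀ

p = (-2, 0, 2)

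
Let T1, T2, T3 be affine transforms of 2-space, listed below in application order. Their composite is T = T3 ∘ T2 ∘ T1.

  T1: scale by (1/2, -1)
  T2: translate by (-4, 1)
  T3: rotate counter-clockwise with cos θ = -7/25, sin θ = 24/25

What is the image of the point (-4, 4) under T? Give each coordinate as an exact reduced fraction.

T(p) = (114/25, -123/25)

T1 scale by (1/2, -1): (-4, 4) → (-2, -4)
T2 translate by (-4, 1): (-2, -4) → (-6, -3)
T3 rotate counter-clockwise with cos θ = -7/25, sin θ = 24/25: (-6, -3) → (114/25, -123/25)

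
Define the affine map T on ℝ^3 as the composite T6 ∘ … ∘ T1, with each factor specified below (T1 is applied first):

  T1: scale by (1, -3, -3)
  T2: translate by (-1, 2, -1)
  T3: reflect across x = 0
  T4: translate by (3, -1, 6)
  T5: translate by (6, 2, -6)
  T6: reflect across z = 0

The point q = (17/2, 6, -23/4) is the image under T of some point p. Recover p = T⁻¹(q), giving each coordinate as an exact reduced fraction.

T1 = [1 0 0 0; 0 -3 0 0; 0 0 -3 0; 0 0 0 1]
T2·T1 = [1 0 0 -1; 0 -3 0 2; 0 0 -3 -1; 0 0 0 1]
T3·…·T1 = [-1 0 0 1; 0 -3 0 2; 0 0 -3 -1; 0 0 0 1]
T4·…·T1 = [-1 0 0 4; 0 -3 0 1; 0 0 -3 5; 0 0 0 1]
T5·…·T1 = [-1 0 0 10; 0 -3 0 3; 0 0 -3 -1; 0 0 0 1]
T6·…·T1 = [-1 0 0 10; 0 -3 0 3; 0 0 3 1; 0 0 0 1]
det M = 9; M⁻¹ = [-1 0 0 10; 0 -1/3 0 1; 0 0 1/3 -1/3; 0 0 0 1]
M⁻¹ · (17/2, 6, -23/4)ᵀ = (3/2, -1, -9/4)ᵀ

p = (3/2, -1, -9/4)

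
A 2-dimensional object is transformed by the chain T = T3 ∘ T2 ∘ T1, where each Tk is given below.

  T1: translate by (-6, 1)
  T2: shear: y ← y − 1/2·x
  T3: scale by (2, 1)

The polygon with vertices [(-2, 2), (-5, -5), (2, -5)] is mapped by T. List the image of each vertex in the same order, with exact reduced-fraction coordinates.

T1 translate by (-6, 1): (-2, 2) → (-8, 3); (-5, -5) → (-11, -4); (2, -5) → (-4, -4)
T2 shear: y ← y − 1/2·x: (-8, 3) → (-8, 7); (-11, -4) → (-11, 3/2); (-4, -4) → (-4, -2)
T3 scale by (2, 1): (-8, 7) → (-16, 7); (-11, 3/2) → (-22, 3/2); (-4, -2) → (-8, -2)

image vertices: (-16, 7), (-22, 3/2), (-8, -2)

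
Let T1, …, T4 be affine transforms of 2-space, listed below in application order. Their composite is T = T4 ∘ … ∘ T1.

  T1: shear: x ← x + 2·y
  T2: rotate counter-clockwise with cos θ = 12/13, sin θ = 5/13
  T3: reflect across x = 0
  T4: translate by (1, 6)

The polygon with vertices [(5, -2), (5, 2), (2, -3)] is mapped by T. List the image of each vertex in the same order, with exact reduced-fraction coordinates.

T1 shear: x ← x + 2·y: (5, -2) → (1, -2); (5, 2) → (9, 2); (2, -3) → (-4, -3)
T2 rotate counter-clockwise with cos θ = 12/13, sin θ = 5/13: (1, -2) → (22/13, -19/13); (9, 2) → (98/13, 69/13); (-4, -3) → (-33/13, -56/13)
T3 reflect across x = 0: (22/13, -19/13) → (-22/13, -19/13); (98/13, 69/13) → (-98/13, 69/13); (-33/13, -56/13) → (33/13, -56/13)
T4 translate by (1, 6): (-22/13, -19/13) → (-9/13, 59/13); (-98/13, 69/13) → (-85/13, 147/13); (33/13, -56/13) → (46/13, 22/13)

image vertices: (-9/13, 59/13), (-85/13, 147/13), (46/13, 22/13)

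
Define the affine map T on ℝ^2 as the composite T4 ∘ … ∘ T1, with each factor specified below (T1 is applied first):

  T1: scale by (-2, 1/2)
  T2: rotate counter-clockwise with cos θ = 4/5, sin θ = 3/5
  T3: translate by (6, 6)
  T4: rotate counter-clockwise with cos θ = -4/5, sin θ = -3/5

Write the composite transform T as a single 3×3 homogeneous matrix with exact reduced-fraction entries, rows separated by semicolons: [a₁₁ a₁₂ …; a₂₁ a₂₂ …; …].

T = [14/25 12/25 -6/5; 48/25 -7/50 -42/5; 0 0 1]

T1 = [-2 0 0; 0 1/2 0; 0 0 1]
T2·T1 = [-8/5 -3/10 0; -6/5 2/5 0; 0 0 1]
T3·…·T1 = [-8/5 -3/10 6; -6/5 2/5 6; 0 0 1]
T4·…·T1 = [14/25 12/25 -6/5; 48/25 -7/50 -42/5; 0 0 1]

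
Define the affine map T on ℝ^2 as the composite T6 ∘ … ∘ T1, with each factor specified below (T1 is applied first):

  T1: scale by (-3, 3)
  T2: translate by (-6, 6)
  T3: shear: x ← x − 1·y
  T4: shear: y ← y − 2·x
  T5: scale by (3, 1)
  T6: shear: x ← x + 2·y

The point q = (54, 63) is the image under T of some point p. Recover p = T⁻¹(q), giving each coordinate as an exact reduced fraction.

p = (1, 3)

T1 = [-3 0 0; 0 3 0; 0 0 1]
T2·T1 = [-3 0 -6; 0 3 6; 0 0 1]
T3·…·T1 = [-3 -3 -12; 0 3 6; 0 0 1]
T4·…·T1 = [-3 -3 -12; 6 9 30; 0 0 1]
T5·…·T1 = [-9 -9 -36; 6 9 30; 0 0 1]
T6·…·T1 = [3 9 24; 6 9 30; 0 0 1]
det M = -27; M⁻¹ = [-1/3 1/3 -2; 2/9 -1/9 -2; 0 0 1]
M⁻¹ · (54, 63)ᵀ = (1, 3)ᵀ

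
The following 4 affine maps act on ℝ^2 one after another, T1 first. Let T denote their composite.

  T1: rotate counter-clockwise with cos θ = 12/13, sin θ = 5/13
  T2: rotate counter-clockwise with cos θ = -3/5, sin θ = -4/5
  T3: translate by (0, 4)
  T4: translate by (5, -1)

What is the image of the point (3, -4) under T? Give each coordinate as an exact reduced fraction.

T1 rotate counter-clockwise with cos θ = 12/13, sin θ = 5/13: (3, -4) → (56/13, -33/13)
T2 rotate counter-clockwise with cos θ = -3/5, sin θ = -4/5: (56/13, -33/13) → (-60/13, -25/13)
T3 translate by (0, 4): (-60/13, -25/13) → (-60/13, 27/13)
T4 translate by (5, -1): (-60/13, 27/13) → (5/13, 14/13)

T(p) = (5/13, 14/13)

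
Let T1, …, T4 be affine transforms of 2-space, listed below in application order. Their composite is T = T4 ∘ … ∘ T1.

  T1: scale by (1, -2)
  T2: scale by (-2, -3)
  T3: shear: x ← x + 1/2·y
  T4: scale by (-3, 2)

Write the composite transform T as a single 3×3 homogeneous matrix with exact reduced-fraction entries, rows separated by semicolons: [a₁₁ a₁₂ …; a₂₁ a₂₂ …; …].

T = [6 -9 0; 0 12 0; 0 0 1]

T1 = [1 0 0; 0 -2 0; 0 0 1]
T2·T1 = [-2 0 0; 0 6 0; 0 0 1]
T3·…·T1 = [-2 3 0; 0 6 0; 0 0 1]
T4·…·T1 = [6 -9 0; 0 12 0; 0 0 1]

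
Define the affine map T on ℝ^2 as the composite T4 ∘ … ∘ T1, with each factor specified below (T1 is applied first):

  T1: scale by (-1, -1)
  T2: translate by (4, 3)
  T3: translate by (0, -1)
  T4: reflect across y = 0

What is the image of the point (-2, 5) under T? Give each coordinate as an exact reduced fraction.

T(p) = (6, 3)

T1 scale by (-1, -1): (-2, 5) → (2, -5)
T2 translate by (4, 3): (2, -5) → (6, -2)
T3 translate by (0, -1): (6, -2) → (6, -3)
T4 reflect across y = 0: (6, -3) → (6, 3)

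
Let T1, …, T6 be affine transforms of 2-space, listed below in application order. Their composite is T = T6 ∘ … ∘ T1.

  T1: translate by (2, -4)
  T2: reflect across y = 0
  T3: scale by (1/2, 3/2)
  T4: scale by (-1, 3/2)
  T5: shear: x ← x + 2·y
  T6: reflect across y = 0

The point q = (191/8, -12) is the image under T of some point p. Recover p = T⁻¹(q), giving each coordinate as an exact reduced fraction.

T1 = [1 0 2; 0 1 -4; 0 0 1]
T2·T1 = [1 0 2; 0 -1 4; 0 0 1]
T3·…·T1 = [1/2 0 1; 0 -3/2 6; 0 0 1]
T4·…·T1 = [-1/2 0 -1; 0 -9/4 9; 0 0 1]
T5·…·T1 = [-1/2 -9/2 17; 0 -9/4 9; 0 0 1]
T6·…·T1 = [-1/2 -9/2 17; 0 9/4 -9; 0 0 1]
det M = -9/8; M⁻¹ = [-2 -4 -2; 0 4/9 4; 0 0 1]
M⁻¹ · (191/8, -12)ᵀ = (-7/4, -4/3)ᵀ

p = (-7/4, -4/3)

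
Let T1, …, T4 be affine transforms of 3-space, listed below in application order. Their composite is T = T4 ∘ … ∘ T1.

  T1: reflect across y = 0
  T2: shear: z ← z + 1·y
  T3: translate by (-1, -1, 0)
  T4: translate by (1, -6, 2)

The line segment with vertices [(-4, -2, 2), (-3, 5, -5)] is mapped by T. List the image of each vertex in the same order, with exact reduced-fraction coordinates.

image vertices: (-4, -5, 6), (-3, -12, -8)

T1 reflect across y = 0: (-4, -2, 2) → (-4, 2, 2); (-3, 5, -5) → (-3, -5, -5)
T2 shear: z ← z + 1·y: (-4, 2, 2) → (-4, 2, 4); (-3, -5, -5) → (-3, -5, -10)
T3 translate by (-1, -1, 0): (-4, 2, 4) → (-5, 1, 4); (-3, -5, -10) → (-4, -6, -10)
T4 translate by (1, -6, 2): (-5, 1, 4) → (-4, -5, 6); (-4, -6, -10) → (-3, -12, -8)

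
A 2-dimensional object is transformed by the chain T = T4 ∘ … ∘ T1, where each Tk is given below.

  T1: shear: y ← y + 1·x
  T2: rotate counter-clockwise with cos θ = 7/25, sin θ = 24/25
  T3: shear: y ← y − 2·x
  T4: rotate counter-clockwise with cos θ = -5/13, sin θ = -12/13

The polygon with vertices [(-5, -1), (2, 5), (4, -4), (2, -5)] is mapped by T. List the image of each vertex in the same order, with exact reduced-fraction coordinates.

T1 shear: y ← y + 1·x: (-5, -1) → (-5, -6); (2, 5) → (2, 7); (4, -4) → (4, 0); (2, -5) → (2, -3)
T2 rotate counter-clockwise with cos θ = 7/25, sin θ = 24/25: (-5, -6) → (109/25, -162/25); (2, 7) → (-154/25, 97/25); (4, 0) → (28/25, 96/25); (2, -3) → (86/25, 27/25)
T3 shear: y ← y − 2·x: (109/25, -162/25) → (109/25, -76/5); (-154/25, 97/25) → (-154/25, 81/5); (28/25, 96/25) → (28/25, 8/5); (86/25, 27/25) → (86/25, -29/5)
T4 rotate counter-clockwise with cos θ = -5/13, sin θ = -12/13: (109/25, -76/5) → (-1021/65, 592/325); (-154/25, 81/5) → (1126/65, -177/325); (28/25, 8/5) → (68/65, -536/325); (86/25, -29/5) → (-434/65, -307/325)

image vertices: (-1021/65, 592/325), (1126/65, -177/325), (68/65, -536/325), (-434/65, -307/325)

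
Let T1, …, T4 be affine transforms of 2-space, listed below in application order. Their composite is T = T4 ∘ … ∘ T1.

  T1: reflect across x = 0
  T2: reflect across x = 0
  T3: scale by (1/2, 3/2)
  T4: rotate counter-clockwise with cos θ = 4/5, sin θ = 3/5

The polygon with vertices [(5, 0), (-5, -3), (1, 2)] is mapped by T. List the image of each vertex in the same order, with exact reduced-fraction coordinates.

T1 reflect across x = 0: (5, 0) → (-5, 0); (-5, -3) → (5, -3); (1, 2) → (-1, 2)
T2 reflect across x = 0: (-5, 0) → (5, 0); (5, -3) → (-5, -3); (-1, 2) → (1, 2)
T3 scale by (1/2, 3/2): (5, 0) → (5/2, 0); (-5, -3) → (-5/2, -9/2); (1, 2) → (1/2, 3)
T4 rotate counter-clockwise with cos θ = 4/5, sin θ = 3/5: (5/2, 0) → (2, 3/2); (-5/2, -9/2) → (7/10, -51/10); (1/2, 3) → (-7/5, 27/10)

image vertices: (2, 3/2), (7/10, -51/10), (-7/5, 27/10)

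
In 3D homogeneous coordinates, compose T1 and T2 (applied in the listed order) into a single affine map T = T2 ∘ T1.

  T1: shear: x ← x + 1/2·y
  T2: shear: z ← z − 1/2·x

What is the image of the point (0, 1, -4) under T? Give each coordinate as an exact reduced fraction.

T(p) = (1/2, 1, -17/4)

T1 shear: x ← x + 1/2·y: (0, 1, -4) → (1/2, 1, -4)
T2 shear: z ← z − 1/2·x: (1/2, 1, -4) → (1/2, 1, -17/4)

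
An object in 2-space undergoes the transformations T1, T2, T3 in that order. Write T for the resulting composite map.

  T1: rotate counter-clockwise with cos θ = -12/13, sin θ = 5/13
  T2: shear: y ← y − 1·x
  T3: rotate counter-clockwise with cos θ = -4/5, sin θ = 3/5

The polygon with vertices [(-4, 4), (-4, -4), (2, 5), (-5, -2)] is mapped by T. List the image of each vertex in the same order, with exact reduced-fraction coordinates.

image vertices: (176/65, 36/5), (-152/65, 28/5), (199/65, -11/5), (-67/65, 38/5)

T1 rotate counter-clockwise with cos θ = -12/13, sin θ = 5/13: (-4, 4) → (28/13, -68/13); (-4, -4) → (68/13, 28/13); (2, 5) → (-49/13, -50/13); (-5, -2) → (70/13, -1/13)
T2 shear: y ← y − 1·x: (28/13, -68/13) → (28/13, -96/13); (68/13, 28/13) → (68/13, -40/13); (-49/13, -50/13) → (-49/13, -1/13); (70/13, -1/13) → (70/13, -71/13)
T3 rotate counter-clockwise with cos θ = -4/5, sin θ = 3/5: (28/13, -96/13) → (176/65, 36/5); (68/13, -40/13) → (-152/65, 28/5); (-49/13, -1/13) → (199/65, -11/5); (70/13, -71/13) → (-67/65, 38/5)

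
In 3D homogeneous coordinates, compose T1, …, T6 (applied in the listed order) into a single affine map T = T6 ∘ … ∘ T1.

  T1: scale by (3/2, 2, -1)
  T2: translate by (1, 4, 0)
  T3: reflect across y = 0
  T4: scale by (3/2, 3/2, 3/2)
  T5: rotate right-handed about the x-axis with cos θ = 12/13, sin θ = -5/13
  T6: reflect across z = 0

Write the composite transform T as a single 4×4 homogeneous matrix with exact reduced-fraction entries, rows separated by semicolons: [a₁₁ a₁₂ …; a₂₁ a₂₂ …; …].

T = [9/4 0 0 3/2; 0 -36/13 -15/26 -72/13; 0 -15/13 18/13 -30/13; 0 0 0 1]

T1 = [3/2 0 0 0; 0 2 0 0; 0 0 -1 0; 0 0 0 1]
T2·T1 = [3/2 0 0 1; 0 2 0 4; 0 0 -1 0; 0 0 0 1]
T3·…·T1 = [3/2 0 0 1; 0 -2 0 -4; 0 0 -1 0; 0 0 0 1]
T4·…·T1 = [9/4 0 0 3/2; 0 -3 0 -6; 0 0 -3/2 0; 0 0 0 1]
T5·…·T1 = [9/4 0 0 3/2; 0 -36/13 -15/26 -72/13; 0 15/13 -18/13 30/13; 0 0 0 1]
T6·…·T1 = [9/4 0 0 3/2; 0 -36/13 -15/26 -72/13; 0 -15/13 18/13 -30/13; 0 0 0 1]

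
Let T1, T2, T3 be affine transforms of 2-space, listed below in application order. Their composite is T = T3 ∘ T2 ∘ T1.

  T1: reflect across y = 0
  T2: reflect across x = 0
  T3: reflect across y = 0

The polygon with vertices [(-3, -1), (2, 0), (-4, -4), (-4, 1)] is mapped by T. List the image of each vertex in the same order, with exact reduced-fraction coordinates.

T1 reflect across y = 0: (-3, -1) → (-3, 1); (2, 0) → (2, 0); (-4, -4) → (-4, 4); (-4, 1) → (-4, -1)
T2 reflect across x = 0: (-3, 1) → (3, 1); (2, 0) → (-2, 0); (-4, 4) → (4, 4); (-4, -1) → (4, -1)
T3 reflect across y = 0: (3, 1) → (3, -1); (-2, 0) → (-2, 0); (4, 4) → (4, -4); (4, -1) → (4, 1)

image vertices: (3, -1), (-2, 0), (4, -4), (4, 1)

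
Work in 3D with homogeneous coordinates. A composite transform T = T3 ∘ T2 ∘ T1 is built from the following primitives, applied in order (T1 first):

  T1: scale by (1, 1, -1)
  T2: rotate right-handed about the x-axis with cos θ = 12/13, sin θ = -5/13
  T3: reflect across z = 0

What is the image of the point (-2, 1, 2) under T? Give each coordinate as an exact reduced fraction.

T(p) = (-2, 2/13, 29/13)

T1 scale by (1, 1, -1): (-2, 1, 2) → (-2, 1, -2)
T2 rotate right-handed about the x-axis with cos θ = 12/13, sin θ = -5/13: (-2, 1, -2) → (-2, 2/13, -29/13)
T3 reflect across z = 0: (-2, 2/13, -29/13) → (-2, 2/13, 29/13)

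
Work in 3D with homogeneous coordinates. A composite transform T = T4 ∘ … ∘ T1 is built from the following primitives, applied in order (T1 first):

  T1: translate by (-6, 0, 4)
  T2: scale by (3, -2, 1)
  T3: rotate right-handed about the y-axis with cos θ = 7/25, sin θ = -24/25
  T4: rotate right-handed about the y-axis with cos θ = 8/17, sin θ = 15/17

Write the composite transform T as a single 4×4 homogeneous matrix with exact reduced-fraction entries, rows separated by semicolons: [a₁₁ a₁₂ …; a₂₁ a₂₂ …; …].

T = [1248/425 0 -87/425 -7836/425; 0 -2 0 0; 261/425 0 416/425 98/425; 0 0 0 1]

T1 = [1 0 0 -6; 0 1 0 0; 0 0 1 4; 0 0 0 1]
T2·T1 = [3 0 0 -18; 0 -2 0 0; 0 0 1 4; 0 0 0 1]
T3·…·T1 = [21/25 0 -24/25 -222/25; 0 -2 0 0; 72/25 0 7/25 -404/25; 0 0 0 1]
T4·…·T1 = [1248/425 0 -87/425 -7836/425; 0 -2 0 0; 261/425 0 416/425 98/425; 0 0 0 1]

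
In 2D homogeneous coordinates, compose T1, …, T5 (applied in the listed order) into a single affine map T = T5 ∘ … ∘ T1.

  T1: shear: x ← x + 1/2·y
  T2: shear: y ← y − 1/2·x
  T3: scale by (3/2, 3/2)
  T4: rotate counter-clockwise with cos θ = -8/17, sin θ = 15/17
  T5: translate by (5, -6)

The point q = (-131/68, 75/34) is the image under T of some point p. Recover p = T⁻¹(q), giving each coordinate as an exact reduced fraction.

p = (9/2, 5)

T1 = [1 1/2 0; 0 1 0; 0 0 1]
T2·T1 = [1 1/2 0; -1/2 3/4 0; 0 0 1]
T3·…·T1 = [3/2 3/4 0; -3/4 9/8 0; 0 0 1]
T4·…·T1 = [-3/68 -183/136 0; 57/34 9/68 0; 0 0 1]
T5·…·T1 = [-3/68 -183/136 5; 57/34 9/68 -6; 0 0 1]
det M = 9/4; M⁻¹ = [1/17 61/102 56/17; -38/51 -1/51 184/51; 0 0 1]
M⁻¹ · (-131/68, 75/34)ᵀ = (9/2, 5)ᵀ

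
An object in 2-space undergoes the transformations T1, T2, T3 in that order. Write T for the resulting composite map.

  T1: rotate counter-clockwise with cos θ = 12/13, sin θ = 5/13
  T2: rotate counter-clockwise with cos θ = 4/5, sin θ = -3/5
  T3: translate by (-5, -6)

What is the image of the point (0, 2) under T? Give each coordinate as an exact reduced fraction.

T1 rotate counter-clockwise with cos θ = 12/13, sin θ = 5/13: (0, 2) → (-10/13, 24/13)
T2 rotate counter-clockwise with cos θ = 4/5, sin θ = -3/5: (-10/13, 24/13) → (32/65, 126/65)
T3 translate by (-5, -6): (32/65, 126/65) → (-293/65, -264/65)

T(p) = (-293/65, -264/65)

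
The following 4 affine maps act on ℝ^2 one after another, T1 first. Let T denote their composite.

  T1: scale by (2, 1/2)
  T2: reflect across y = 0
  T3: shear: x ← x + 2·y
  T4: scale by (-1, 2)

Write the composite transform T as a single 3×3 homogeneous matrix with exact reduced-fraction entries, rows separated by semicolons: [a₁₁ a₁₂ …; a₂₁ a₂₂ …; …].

T1 = [2 0 0; 0 1/2 0; 0 0 1]
T2·T1 = [2 0 0; 0 -1/2 0; 0 0 1]
T3·…·T1 = [2 -1 0; 0 -1/2 0; 0 0 1]
T4·…·T1 = [-2 1 0; 0 -1 0; 0 0 1]

T = [-2 1 0; 0 -1 0; 0 0 1]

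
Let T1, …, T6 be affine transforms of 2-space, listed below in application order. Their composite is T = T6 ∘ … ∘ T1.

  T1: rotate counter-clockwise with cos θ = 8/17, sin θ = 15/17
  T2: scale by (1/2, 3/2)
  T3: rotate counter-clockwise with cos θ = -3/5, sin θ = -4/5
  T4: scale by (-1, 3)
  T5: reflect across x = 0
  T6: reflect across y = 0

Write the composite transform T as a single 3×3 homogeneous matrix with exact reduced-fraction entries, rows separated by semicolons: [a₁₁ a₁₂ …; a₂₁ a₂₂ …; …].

T1 = [8/17 -15/17 0; 15/17 8/17 0; 0 0 1]
T2·T1 = [4/17 -15/34 0; 45/34 12/17 0; 0 0 1]
T3·…·T1 = [78/85 141/170 0; -167/170 -6/85 0; 0 0 1]
T4·…·T1 = [-78/85 -141/170 0; -501/170 -18/85 0; 0 0 1]
T5·…·T1 = [78/85 141/170 0; -501/170 -18/85 0; 0 0 1]
T6·…·T1 = [78/85 141/170 0; 501/170 18/85 0; 0 0 1]

T = [78/85 141/170 0; 501/170 18/85 0; 0 0 1]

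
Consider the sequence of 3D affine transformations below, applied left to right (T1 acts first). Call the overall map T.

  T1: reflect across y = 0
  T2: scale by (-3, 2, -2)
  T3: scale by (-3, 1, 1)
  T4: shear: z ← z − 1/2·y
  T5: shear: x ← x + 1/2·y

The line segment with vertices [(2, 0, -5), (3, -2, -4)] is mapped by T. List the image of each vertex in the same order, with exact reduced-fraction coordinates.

T1 reflect across y = 0: (2, 0, -5) → (2, 0, -5); (3, -2, -4) → (3, 2, -4)
T2 scale by (-3, 2, -2): (2, 0, -5) → (-6, 0, 10); (3, 2, -4) → (-9, 4, 8)
T3 scale by (-3, 1, 1): (-6, 0, 10) → (18, 0, 10); (-9, 4, 8) → (27, 4, 8)
T4 shear: z ← z − 1/2·y: (18, 0, 10) → (18, 0, 10); (27, 4, 8) → (27, 4, 6)
T5 shear: x ← x + 1/2·y: (18, 0, 10) → (18, 0, 10); (27, 4, 6) → (29, 4, 6)

image vertices: (18, 0, 10), (29, 4, 6)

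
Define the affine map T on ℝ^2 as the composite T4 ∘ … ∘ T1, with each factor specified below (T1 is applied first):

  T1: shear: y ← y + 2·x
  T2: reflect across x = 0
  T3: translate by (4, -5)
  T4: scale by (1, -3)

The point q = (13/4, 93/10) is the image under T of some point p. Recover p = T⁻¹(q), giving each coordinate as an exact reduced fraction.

T1 = [1 0 0; 2 1 0; 0 0 1]
T2·T1 = [-1 0 0; 2 1 0; 0 0 1]
T3·…·T1 = [-1 0 4; 2 1 -5; 0 0 1]
T4·…·T1 = [-1 0 4; -6 -3 15; 0 0 1]
det M = 3; M⁻¹ = [-1 0 4; 2 -1/3 -3; 0 0 1]
M⁻¹ · (13/4, 93/10)ᵀ = (3/4, 2/5)ᵀ

p = (3/4, 2/5)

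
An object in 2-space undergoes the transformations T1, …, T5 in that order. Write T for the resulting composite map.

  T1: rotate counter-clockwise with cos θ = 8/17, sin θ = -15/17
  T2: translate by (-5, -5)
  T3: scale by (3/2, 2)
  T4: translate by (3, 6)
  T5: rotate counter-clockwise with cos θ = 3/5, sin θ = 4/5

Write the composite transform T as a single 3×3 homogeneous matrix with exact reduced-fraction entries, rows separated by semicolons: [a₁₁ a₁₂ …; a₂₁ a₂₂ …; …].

T = [156/85 7/170 1/2; -42/85 138/85 -6; 0 0 1]

T1 = [8/17 15/17 0; -15/17 8/17 0; 0 0 1]
T2·T1 = [8/17 15/17 -5; -15/17 8/17 -5; 0 0 1]
T3·…·T1 = [12/17 45/34 -15/2; -30/17 16/17 -10; 0 0 1]
T4·…·T1 = [12/17 45/34 -9/2; -30/17 16/17 -4; 0 0 1]
T5·…·T1 = [156/85 7/170 1/2; -42/85 138/85 -6; 0 0 1]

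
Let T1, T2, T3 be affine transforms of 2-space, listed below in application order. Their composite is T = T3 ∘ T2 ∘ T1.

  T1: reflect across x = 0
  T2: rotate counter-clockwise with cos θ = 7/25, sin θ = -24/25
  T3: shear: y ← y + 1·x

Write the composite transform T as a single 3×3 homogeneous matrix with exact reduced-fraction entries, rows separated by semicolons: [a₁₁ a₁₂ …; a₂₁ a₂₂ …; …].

T1 = [-1 0 0; 0 1 0; 0 0 1]
T2·T1 = [-7/25 24/25 0; 24/25 7/25 0; 0 0 1]
T3·…·T1 = [-7/25 24/25 0; 17/25 31/25 0; 0 0 1]

T = [-7/25 24/25 0; 17/25 31/25 0; 0 0 1]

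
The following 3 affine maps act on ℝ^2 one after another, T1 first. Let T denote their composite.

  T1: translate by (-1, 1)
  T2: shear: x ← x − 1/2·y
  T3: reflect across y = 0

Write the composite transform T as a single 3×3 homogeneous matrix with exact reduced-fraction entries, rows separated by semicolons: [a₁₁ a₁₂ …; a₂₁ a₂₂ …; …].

T = [1 -1/2 -3/2; 0 -1 -1; 0 0 1]

T1 = [1 0 -1; 0 1 1; 0 0 1]
T2·T1 = [1 -1/2 -3/2; 0 1 1; 0 0 1]
T3·…·T1 = [1 -1/2 -3/2; 0 -1 -1; 0 0 1]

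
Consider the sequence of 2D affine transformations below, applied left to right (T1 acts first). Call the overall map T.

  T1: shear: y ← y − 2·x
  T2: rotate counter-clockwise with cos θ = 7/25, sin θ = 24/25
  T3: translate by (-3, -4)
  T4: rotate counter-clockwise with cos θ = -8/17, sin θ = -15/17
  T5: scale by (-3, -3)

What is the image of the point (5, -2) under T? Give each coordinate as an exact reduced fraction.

T1 shear: y ← y − 2·x: (5, -2) → (5, -12)
T2 rotate counter-clockwise with cos θ = 7/25, sin θ = 24/25: (5, -12) → (323/25, 36/25)
T3 translate by (-3, -4): (323/25, 36/25) → (248/25, -64/25)
T4 rotate counter-clockwise with cos θ = -8/17, sin θ = -15/17: (248/25, -64/25) → (-2944/425, -3208/425)
T5 scale by (-3, -3): (-2944/425, -3208/425) → (8832/425, 9624/425)

T(p) = (8832/425, 9624/425)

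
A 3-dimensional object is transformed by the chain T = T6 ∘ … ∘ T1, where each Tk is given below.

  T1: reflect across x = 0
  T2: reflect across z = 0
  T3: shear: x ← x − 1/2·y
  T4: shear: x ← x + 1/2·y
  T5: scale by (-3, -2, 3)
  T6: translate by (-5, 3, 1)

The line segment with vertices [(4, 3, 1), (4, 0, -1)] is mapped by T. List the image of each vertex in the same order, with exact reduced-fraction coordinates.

image vertices: (7, -3, -2), (7, 3, 4)

T1 reflect across x = 0: (4, 3, 1) → (-4, 3, 1); (4, 0, -1) → (-4, 0, -1)
T2 reflect across z = 0: (-4, 3, 1) → (-4, 3, -1); (-4, 0, -1) → (-4, 0, 1)
T3 shear: x ← x − 1/2·y: (-4, 3, -1) → (-11/2, 3, -1); (-4, 0, 1) → (-4, 0, 1)
T4 shear: x ← x + 1/2·y: (-11/2, 3, -1) → (-4, 3, -1); (-4, 0, 1) → (-4, 0, 1)
T5 scale by (-3, -2, 3): (-4, 3, -1) → (12, -6, -3); (-4, 0, 1) → (12, 0, 3)
T6 translate by (-5, 3, 1): (12, -6, -3) → (7, -3, -2); (12, 0, 3) → (7, 3, 4)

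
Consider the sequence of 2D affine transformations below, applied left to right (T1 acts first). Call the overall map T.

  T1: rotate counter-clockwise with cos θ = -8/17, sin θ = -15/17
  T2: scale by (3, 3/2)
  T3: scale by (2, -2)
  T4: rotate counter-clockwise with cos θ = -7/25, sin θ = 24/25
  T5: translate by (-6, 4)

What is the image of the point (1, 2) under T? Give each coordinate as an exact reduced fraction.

T(p) = (-5706/425, 4217/425)

T1 rotate counter-clockwise with cos θ = -8/17, sin θ = -15/17: (1, 2) → (22/17, -31/17)
T2 scale by (3, 3/2): (22/17, -31/17) → (66/17, -93/34)
T3 scale by (2, -2): (66/17, -93/34) → (132/17, 93/17)
T4 rotate counter-clockwise with cos θ = -7/25, sin θ = 24/25: (132/17, 93/17) → (-3156/425, 2517/425)
T5 translate by (-6, 4): (-3156/425, 2517/425) → (-5706/425, 4217/425)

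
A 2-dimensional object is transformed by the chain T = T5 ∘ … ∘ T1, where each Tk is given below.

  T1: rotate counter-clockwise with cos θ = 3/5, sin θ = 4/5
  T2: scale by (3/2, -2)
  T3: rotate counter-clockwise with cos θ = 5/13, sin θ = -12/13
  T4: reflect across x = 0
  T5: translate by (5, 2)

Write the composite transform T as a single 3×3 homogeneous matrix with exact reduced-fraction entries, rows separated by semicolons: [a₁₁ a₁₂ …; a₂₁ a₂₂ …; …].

T1 = [3/5 -4/5 0; 4/5 3/5 0; 0 0 1]
T2·T1 = [9/10 -6/5 0; -8/5 -6/5 0; 0 0 1]
T3·…·T1 = [-147/130 -102/65 0; -94/65 42/65 0; 0 0 1]
T4·…·T1 = [147/130 102/65 0; -94/65 42/65 0; 0 0 1]
T5·…·T1 = [147/130 102/65 5; -94/65 42/65 2; 0 0 1]

T = [147/130 102/65 5; -94/65 42/65 2; 0 0 1]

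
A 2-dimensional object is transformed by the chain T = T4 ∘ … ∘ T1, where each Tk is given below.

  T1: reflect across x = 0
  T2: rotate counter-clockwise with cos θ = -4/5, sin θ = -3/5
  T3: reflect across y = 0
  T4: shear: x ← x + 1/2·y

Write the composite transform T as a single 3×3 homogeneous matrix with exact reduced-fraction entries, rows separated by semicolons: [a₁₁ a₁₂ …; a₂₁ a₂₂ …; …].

T1 = [-1 0 0; 0 1 0; 0 0 1]
T2·T1 = [4/5 3/5 0; 3/5 -4/5 0; 0 0 1]
T3·…·T1 = [4/5 3/5 0; -3/5 4/5 0; 0 0 1]
T4·…·T1 = [1/2 1 0; -3/5 4/5 0; 0 0 1]

T = [1/2 1 0; -3/5 4/5 0; 0 0 1]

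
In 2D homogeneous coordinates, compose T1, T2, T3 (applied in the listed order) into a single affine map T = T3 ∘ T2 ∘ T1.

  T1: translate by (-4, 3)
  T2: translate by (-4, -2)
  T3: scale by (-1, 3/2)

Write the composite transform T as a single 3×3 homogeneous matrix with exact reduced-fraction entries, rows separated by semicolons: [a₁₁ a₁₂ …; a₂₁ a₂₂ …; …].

T = [-1 0 8; 0 3/2 3/2; 0 0 1]

T1 = [1 0 -4; 0 1 3; 0 0 1]
T2·T1 = [1 0 -8; 0 1 1; 0 0 1]
T3·…·T1 = [-1 0 8; 0 3/2 3/2; 0 0 1]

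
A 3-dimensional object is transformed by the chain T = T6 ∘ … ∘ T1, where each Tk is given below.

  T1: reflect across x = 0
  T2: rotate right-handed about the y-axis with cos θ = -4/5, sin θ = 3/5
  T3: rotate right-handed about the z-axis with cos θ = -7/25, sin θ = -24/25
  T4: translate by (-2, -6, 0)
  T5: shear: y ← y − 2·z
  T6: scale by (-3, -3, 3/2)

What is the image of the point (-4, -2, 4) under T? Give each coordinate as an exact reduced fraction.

T(p) = (1386/125, -2448/125, -42/5)

T1 reflect across x = 0: (-4, -2, 4) → (4, -2, 4)
T2 rotate right-handed about the y-axis with cos θ = -4/5, sin θ = 3/5: (4, -2, 4) → (-4/5, -2, -28/5)
T3 rotate right-handed about the z-axis with cos θ = -7/25, sin θ = -24/25: (-4/5, -2, -28/5) → (-212/125, 166/125, -28/5)
T4 translate by (-2, -6, 0): (-212/125, 166/125, -28/5) → (-462/125, -584/125, -28/5)
T5 shear: y ← y − 2·z: (-462/125, -584/125, -28/5) → (-462/125, 816/125, -28/5)
T6 scale by (-3, -3, 3/2): (-462/125, 816/125, -28/5) → (1386/125, -2448/125, -42/5)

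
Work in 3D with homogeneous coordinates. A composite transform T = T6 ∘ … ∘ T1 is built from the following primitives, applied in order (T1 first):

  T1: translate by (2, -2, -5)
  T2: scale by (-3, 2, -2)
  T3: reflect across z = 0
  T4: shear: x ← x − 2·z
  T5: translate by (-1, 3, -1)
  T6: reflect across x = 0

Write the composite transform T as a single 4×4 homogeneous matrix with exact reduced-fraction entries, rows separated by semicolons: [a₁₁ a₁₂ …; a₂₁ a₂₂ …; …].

T = [3 0 4 -13; 0 2 0 -1; 0 0 2 -11; 0 0 0 1]

T1 = [1 0 0 2; 0 1 0 -2; 0 0 1 -5; 0 0 0 1]
T2·T1 = [-3 0 0 -6; 0 2 0 -4; 0 0 -2 10; 0 0 0 1]
T3·…·T1 = [-3 0 0 -6; 0 2 0 -4; 0 0 2 -10; 0 0 0 1]
T4·…·T1 = [-3 0 -4 14; 0 2 0 -4; 0 0 2 -10; 0 0 0 1]
T5·…·T1 = [-3 0 -4 13; 0 2 0 -1; 0 0 2 -11; 0 0 0 1]
T6·…·T1 = [3 0 4 -13; 0 2 0 -1; 0 0 2 -11; 0 0 0 1]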